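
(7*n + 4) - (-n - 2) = 8*n + 6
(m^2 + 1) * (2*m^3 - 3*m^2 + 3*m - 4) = 2*m^5 - 3*m^4 + 5*m^3 - 7*m^2 + 3*m - 4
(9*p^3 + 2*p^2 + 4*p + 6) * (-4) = -36*p^3 - 8*p^2 - 16*p - 24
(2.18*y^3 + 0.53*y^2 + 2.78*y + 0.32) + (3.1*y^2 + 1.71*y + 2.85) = 2.18*y^3 + 3.63*y^2 + 4.49*y + 3.17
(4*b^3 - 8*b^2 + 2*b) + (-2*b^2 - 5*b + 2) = 4*b^3 - 10*b^2 - 3*b + 2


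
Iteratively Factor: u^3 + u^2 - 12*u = (u)*(u^2 + u - 12) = u*(u - 3)*(u + 4)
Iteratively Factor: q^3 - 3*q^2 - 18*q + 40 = (q - 2)*(q^2 - q - 20) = (q - 2)*(q + 4)*(q - 5)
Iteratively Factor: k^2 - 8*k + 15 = (k - 3)*(k - 5)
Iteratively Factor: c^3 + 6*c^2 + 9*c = (c + 3)*(c^2 + 3*c) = (c + 3)^2*(c)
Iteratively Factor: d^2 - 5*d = (d)*(d - 5)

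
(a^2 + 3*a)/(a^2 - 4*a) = (a + 3)/(a - 4)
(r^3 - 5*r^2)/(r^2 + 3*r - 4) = r^2*(r - 5)/(r^2 + 3*r - 4)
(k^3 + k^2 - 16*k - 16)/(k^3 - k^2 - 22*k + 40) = (k^2 + 5*k + 4)/(k^2 + 3*k - 10)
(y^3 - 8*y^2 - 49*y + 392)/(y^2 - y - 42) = (y^2 - y - 56)/(y + 6)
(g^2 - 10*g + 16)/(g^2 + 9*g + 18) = (g^2 - 10*g + 16)/(g^2 + 9*g + 18)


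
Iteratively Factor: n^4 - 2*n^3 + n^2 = (n)*(n^3 - 2*n^2 + n) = n^2*(n^2 - 2*n + 1) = n^2*(n - 1)*(n - 1)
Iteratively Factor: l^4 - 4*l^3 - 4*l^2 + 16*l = (l - 2)*(l^3 - 2*l^2 - 8*l) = (l - 4)*(l - 2)*(l^2 + 2*l) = l*(l - 4)*(l - 2)*(l + 2)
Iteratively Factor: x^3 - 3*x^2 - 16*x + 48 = (x - 3)*(x^2 - 16) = (x - 3)*(x + 4)*(x - 4)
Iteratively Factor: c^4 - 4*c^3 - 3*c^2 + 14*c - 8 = (c - 1)*(c^3 - 3*c^2 - 6*c + 8) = (c - 4)*(c - 1)*(c^2 + c - 2) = (c - 4)*(c - 1)^2*(c + 2)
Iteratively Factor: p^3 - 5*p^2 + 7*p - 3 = (p - 1)*(p^2 - 4*p + 3) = (p - 3)*(p - 1)*(p - 1)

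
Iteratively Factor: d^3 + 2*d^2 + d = (d)*(d^2 + 2*d + 1) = d*(d + 1)*(d + 1)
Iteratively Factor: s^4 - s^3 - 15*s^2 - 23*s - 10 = (s + 1)*(s^3 - 2*s^2 - 13*s - 10) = (s + 1)^2*(s^2 - 3*s - 10) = (s - 5)*(s + 1)^2*(s + 2)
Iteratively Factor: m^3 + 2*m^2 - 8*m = (m - 2)*(m^2 + 4*m) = (m - 2)*(m + 4)*(m)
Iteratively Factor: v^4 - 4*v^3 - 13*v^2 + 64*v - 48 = (v - 4)*(v^3 - 13*v + 12) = (v - 4)*(v - 3)*(v^2 + 3*v - 4) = (v - 4)*(v - 3)*(v - 1)*(v + 4)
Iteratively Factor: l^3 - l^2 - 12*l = (l + 3)*(l^2 - 4*l) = (l - 4)*(l + 3)*(l)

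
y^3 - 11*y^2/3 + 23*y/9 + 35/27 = (y - 7/3)*(y - 5/3)*(y + 1/3)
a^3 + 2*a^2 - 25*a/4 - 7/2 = (a - 2)*(a + 1/2)*(a + 7/2)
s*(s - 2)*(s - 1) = s^3 - 3*s^2 + 2*s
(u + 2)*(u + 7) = u^2 + 9*u + 14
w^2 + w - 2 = (w - 1)*(w + 2)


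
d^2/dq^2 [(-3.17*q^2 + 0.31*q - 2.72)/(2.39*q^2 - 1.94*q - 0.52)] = (-25.854542*q^3 - 116.859528*q^2 + 77.98092*q - 29.574608)/(13.651919*q^6 - 33.244422*q^5 + 18.074136*q^4 + 7.164808*q^3 - 3.932448*q^2 - 1.573728*q - 0.140608)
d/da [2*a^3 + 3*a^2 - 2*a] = 6*a^2 + 6*a - 2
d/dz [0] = 0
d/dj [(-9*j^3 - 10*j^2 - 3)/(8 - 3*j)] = (54*j^3 - 186*j^2 - 160*j - 9)/(9*j^2 - 48*j + 64)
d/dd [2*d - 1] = 2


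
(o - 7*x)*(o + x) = o^2 - 6*o*x - 7*x^2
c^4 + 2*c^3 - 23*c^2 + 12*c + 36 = (c - 3)*(c - 2)*(c + 1)*(c + 6)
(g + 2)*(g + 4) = g^2 + 6*g + 8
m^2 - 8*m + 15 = (m - 5)*(m - 3)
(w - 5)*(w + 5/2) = w^2 - 5*w/2 - 25/2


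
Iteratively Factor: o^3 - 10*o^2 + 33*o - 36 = (o - 4)*(o^2 - 6*o + 9) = (o - 4)*(o - 3)*(o - 3)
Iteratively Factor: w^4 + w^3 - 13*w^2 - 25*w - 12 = (w - 4)*(w^3 + 5*w^2 + 7*w + 3) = (w - 4)*(w + 1)*(w^2 + 4*w + 3) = (w - 4)*(w + 1)^2*(w + 3)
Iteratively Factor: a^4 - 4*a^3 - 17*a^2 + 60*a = (a + 4)*(a^3 - 8*a^2 + 15*a) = (a - 5)*(a + 4)*(a^2 - 3*a) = a*(a - 5)*(a + 4)*(a - 3)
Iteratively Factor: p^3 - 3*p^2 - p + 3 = (p - 3)*(p^2 - 1) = (p - 3)*(p + 1)*(p - 1)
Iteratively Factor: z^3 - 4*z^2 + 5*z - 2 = (z - 1)*(z^2 - 3*z + 2) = (z - 2)*(z - 1)*(z - 1)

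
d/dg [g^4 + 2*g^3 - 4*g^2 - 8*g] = 4*g^3 + 6*g^2 - 8*g - 8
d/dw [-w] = -1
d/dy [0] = 0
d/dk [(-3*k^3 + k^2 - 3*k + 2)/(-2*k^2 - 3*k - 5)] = (6*k^4 + 18*k^3 + 36*k^2 - 2*k + 21)/(4*k^4 + 12*k^3 + 29*k^2 + 30*k + 25)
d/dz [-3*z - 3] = -3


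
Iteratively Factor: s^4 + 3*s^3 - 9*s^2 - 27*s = (s - 3)*(s^3 + 6*s^2 + 9*s) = (s - 3)*(s + 3)*(s^2 + 3*s) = s*(s - 3)*(s + 3)*(s + 3)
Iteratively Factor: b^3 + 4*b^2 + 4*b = (b)*(b^2 + 4*b + 4) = b*(b + 2)*(b + 2)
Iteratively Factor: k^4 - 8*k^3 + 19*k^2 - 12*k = (k - 4)*(k^3 - 4*k^2 + 3*k) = (k - 4)*(k - 1)*(k^2 - 3*k) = (k - 4)*(k - 3)*(k - 1)*(k)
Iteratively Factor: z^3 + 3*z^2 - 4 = (z - 1)*(z^2 + 4*z + 4) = (z - 1)*(z + 2)*(z + 2)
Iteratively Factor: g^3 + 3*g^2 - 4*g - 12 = (g + 2)*(g^2 + g - 6) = (g - 2)*(g + 2)*(g + 3)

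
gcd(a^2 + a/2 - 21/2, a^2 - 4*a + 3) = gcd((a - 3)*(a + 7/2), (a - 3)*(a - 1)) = a - 3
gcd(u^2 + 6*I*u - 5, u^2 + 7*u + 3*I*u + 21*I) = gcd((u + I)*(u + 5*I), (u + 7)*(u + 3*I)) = 1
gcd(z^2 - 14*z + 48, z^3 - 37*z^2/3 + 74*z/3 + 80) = z^2 - 14*z + 48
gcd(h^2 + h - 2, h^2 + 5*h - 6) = h - 1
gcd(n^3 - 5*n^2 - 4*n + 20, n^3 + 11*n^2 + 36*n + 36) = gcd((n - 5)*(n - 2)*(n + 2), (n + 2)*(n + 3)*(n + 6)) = n + 2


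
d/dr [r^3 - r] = 3*r^2 - 1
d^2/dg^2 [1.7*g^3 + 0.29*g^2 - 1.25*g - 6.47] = 10.2*g + 0.58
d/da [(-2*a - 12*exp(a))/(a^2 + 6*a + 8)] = 2*(2*(a + 3)*(a + 6*exp(a)) - (6*exp(a) + 1)*(a^2 + 6*a + 8))/(a^2 + 6*a + 8)^2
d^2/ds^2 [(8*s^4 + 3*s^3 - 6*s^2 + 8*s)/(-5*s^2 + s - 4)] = 2*(-200*s^6 + 120*s^5 - 504*s^4 + 143*s^3 - 1092*s^2 + 336*s + 64)/(125*s^6 - 75*s^5 + 315*s^4 - 121*s^3 + 252*s^2 - 48*s + 64)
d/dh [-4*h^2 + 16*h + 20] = 16 - 8*h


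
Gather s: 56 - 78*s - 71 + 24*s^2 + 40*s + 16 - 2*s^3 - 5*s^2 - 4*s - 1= -2*s^3 + 19*s^2 - 42*s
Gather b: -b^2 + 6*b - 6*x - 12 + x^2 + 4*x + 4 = -b^2 + 6*b + x^2 - 2*x - 8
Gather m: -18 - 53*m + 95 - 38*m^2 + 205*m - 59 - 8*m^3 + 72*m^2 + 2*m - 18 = -8*m^3 + 34*m^2 + 154*m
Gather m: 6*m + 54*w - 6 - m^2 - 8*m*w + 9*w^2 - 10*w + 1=-m^2 + m*(6 - 8*w) + 9*w^2 + 44*w - 5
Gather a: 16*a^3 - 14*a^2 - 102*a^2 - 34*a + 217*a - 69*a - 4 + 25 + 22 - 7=16*a^3 - 116*a^2 + 114*a + 36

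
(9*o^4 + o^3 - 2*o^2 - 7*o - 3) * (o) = 9*o^5 + o^4 - 2*o^3 - 7*o^2 - 3*o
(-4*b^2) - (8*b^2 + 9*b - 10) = -12*b^2 - 9*b + 10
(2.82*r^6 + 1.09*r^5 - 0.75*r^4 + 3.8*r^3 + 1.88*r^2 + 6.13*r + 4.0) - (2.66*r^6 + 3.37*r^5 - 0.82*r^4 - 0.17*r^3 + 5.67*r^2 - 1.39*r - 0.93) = 0.16*r^6 - 2.28*r^5 + 0.07*r^4 + 3.97*r^3 - 3.79*r^2 + 7.52*r + 4.93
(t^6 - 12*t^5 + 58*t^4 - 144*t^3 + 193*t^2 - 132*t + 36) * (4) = 4*t^6 - 48*t^5 + 232*t^4 - 576*t^3 + 772*t^2 - 528*t + 144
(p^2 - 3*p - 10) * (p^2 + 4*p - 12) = p^4 + p^3 - 34*p^2 - 4*p + 120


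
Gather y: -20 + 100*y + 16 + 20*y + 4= 120*y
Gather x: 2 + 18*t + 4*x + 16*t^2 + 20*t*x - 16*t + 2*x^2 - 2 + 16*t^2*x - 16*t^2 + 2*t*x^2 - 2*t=x^2*(2*t + 2) + x*(16*t^2 + 20*t + 4)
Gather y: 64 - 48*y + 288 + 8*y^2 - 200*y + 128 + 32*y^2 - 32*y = 40*y^2 - 280*y + 480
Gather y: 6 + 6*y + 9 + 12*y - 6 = 18*y + 9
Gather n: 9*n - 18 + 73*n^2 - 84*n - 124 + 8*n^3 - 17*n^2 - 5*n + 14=8*n^3 + 56*n^2 - 80*n - 128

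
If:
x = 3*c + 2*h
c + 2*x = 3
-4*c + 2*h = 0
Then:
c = 1/5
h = 2/5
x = 7/5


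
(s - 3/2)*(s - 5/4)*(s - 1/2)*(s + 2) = s^4 - 5*s^3/4 - 13*s^2/4 + 89*s/16 - 15/8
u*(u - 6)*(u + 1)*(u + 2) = u^4 - 3*u^3 - 16*u^2 - 12*u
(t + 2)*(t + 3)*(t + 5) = t^3 + 10*t^2 + 31*t + 30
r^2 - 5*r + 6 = (r - 3)*(r - 2)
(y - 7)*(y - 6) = y^2 - 13*y + 42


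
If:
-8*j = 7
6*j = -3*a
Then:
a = 7/4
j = -7/8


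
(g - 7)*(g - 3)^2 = g^3 - 13*g^2 + 51*g - 63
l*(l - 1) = l^2 - l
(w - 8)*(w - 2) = w^2 - 10*w + 16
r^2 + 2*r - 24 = (r - 4)*(r + 6)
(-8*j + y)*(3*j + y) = -24*j^2 - 5*j*y + y^2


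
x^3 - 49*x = x*(x - 7)*(x + 7)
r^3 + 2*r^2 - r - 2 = (r - 1)*(r + 1)*(r + 2)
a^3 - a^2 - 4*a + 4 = (a - 2)*(a - 1)*(a + 2)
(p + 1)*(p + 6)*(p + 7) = p^3 + 14*p^2 + 55*p + 42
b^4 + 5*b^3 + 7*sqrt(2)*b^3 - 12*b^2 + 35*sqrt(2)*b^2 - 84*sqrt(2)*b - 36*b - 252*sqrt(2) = (b - 3)*(b + 2)*(b + 6)*(b + 7*sqrt(2))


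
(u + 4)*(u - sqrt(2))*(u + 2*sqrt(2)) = u^3 + sqrt(2)*u^2 + 4*u^2 - 4*u + 4*sqrt(2)*u - 16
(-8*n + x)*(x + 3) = -8*n*x - 24*n + x^2 + 3*x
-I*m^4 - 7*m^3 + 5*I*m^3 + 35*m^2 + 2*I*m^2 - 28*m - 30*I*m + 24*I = (m - 4)*(m - 6*I)*(m - I)*(-I*m + I)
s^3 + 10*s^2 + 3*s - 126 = (s - 3)*(s + 6)*(s + 7)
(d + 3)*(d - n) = d^2 - d*n + 3*d - 3*n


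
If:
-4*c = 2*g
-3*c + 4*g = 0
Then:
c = 0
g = 0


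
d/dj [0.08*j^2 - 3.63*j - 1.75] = 0.16*j - 3.63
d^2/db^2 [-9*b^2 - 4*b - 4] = -18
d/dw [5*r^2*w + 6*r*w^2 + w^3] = 5*r^2 + 12*r*w + 3*w^2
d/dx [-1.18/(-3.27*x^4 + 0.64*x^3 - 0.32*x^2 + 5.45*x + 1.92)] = (-15.4344*x^3 + 2.2656*x^2 - 0.7552*x + 6.431)/(-3.27*x^4 + 0.64*x^3 - 0.32*x^2 + 5.45*x + 1.92)^2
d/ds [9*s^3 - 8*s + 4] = 27*s^2 - 8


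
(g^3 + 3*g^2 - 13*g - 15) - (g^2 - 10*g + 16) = g^3 + 2*g^2 - 3*g - 31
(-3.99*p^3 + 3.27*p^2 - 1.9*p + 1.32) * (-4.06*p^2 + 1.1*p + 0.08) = 16.1994*p^5 - 17.6652*p^4 + 10.9918*p^3 - 7.1876*p^2 + 1.3*p + 0.1056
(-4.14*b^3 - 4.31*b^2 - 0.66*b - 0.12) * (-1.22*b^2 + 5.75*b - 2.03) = 5.0508*b^5 - 18.5468*b^4 - 15.5731*b^3 + 5.1007*b^2 + 0.6498*b + 0.2436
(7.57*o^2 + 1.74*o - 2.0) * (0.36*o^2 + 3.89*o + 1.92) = 2.7252*o^4 + 30.0737*o^3 + 20.583*o^2 - 4.4392*o - 3.84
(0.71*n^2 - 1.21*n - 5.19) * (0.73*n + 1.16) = 0.5183*n^3 - 0.0597000000000001*n^2 - 5.1923*n - 6.0204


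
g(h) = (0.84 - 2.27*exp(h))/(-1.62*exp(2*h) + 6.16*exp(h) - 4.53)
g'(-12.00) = 0.00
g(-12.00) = -0.19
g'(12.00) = 0.00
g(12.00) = 0.00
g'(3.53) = -0.05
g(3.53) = 0.05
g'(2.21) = -0.36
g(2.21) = 0.24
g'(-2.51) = 0.03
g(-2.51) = -0.16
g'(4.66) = -0.01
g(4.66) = 0.01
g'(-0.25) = 7.61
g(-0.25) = 1.30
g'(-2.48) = 0.03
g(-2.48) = -0.16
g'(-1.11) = 0.26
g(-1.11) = -0.03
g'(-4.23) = 0.00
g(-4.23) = -0.18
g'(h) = (0.84 - 2.27*exp(h))*(3.24*exp(2*h) - 6.16*exp(h))/(-1.62*exp(2*h) + 6.16*exp(h) - 4.53)^2 - 2.27*exp(h)/(-1.62*exp(2*h) + 6.16*exp(h) - 4.53)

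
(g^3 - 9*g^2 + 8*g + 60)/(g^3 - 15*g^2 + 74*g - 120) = (g + 2)/(g - 4)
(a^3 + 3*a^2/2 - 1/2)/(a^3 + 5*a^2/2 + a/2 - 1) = (a + 1)/(a + 2)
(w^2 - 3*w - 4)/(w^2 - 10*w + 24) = (w + 1)/(w - 6)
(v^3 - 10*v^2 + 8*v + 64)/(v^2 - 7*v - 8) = (v^2 - 2*v - 8)/(v + 1)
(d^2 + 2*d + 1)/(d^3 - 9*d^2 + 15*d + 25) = (d + 1)/(d^2 - 10*d + 25)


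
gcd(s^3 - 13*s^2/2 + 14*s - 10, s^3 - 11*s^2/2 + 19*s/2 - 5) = s^2 - 9*s/2 + 5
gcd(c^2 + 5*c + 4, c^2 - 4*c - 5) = c + 1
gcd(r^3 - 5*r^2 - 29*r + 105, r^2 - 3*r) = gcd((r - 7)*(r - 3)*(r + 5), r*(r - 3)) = r - 3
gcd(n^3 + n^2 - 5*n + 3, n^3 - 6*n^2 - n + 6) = n - 1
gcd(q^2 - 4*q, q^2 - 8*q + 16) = q - 4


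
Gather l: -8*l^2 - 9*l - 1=-8*l^2 - 9*l - 1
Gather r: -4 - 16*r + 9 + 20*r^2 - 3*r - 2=20*r^2 - 19*r + 3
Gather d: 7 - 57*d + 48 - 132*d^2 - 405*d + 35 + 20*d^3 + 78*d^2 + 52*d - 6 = 20*d^3 - 54*d^2 - 410*d + 84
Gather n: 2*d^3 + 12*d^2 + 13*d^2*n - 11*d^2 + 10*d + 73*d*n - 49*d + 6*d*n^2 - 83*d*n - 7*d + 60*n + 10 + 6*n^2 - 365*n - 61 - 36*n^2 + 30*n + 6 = 2*d^3 + d^2 - 46*d + n^2*(6*d - 30) + n*(13*d^2 - 10*d - 275) - 45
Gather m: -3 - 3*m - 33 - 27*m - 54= -30*m - 90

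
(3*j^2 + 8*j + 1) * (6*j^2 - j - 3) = 18*j^4 + 45*j^3 - 11*j^2 - 25*j - 3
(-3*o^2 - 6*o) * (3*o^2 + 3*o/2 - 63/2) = -9*o^4 - 45*o^3/2 + 171*o^2/2 + 189*o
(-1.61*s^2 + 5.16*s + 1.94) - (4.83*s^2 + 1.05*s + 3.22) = -6.44*s^2 + 4.11*s - 1.28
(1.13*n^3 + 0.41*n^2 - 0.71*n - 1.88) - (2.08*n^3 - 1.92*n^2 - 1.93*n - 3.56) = -0.95*n^3 + 2.33*n^2 + 1.22*n + 1.68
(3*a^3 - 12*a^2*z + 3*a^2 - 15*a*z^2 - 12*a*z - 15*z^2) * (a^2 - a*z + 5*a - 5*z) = 3*a^5 - 15*a^4*z + 18*a^4 - 3*a^3*z^2 - 90*a^3*z + 15*a^3 + 15*a^2*z^3 - 18*a^2*z^2 - 75*a^2*z + 90*a*z^3 - 15*a*z^2 + 75*z^3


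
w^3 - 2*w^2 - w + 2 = (w - 2)*(w - 1)*(w + 1)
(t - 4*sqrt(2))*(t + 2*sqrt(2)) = t^2 - 2*sqrt(2)*t - 16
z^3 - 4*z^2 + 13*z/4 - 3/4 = (z - 3)*(z - 1/2)^2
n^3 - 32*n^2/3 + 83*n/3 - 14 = (n - 7)*(n - 3)*(n - 2/3)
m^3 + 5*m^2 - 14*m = m*(m - 2)*(m + 7)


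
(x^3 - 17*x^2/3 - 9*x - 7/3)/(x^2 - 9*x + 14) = (3*x^2 + 4*x + 1)/(3*(x - 2))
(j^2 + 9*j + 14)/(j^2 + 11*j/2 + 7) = 2*(j + 7)/(2*j + 7)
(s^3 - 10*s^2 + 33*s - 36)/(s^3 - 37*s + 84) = (s - 3)/(s + 7)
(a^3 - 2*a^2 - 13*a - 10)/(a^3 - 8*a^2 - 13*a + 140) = (a^2 + 3*a + 2)/(a^2 - 3*a - 28)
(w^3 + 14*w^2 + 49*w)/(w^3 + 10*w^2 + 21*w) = (w + 7)/(w + 3)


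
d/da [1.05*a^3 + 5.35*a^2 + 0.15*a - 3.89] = 3.15*a^2 + 10.7*a + 0.15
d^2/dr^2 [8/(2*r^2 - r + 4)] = 16*(-4*r^2 + 2*r + (4*r - 1)^2 - 8)/(2*r^2 - r + 4)^3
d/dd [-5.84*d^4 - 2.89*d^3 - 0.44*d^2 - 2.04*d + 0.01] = -23.36*d^3 - 8.67*d^2 - 0.88*d - 2.04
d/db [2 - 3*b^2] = -6*b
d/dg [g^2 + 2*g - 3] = 2*g + 2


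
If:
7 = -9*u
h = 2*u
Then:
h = -14/9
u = -7/9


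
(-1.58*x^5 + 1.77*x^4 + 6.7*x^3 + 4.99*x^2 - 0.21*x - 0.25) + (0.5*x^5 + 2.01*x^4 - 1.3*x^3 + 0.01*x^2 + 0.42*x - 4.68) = -1.08*x^5 + 3.78*x^4 + 5.4*x^3 + 5.0*x^2 + 0.21*x - 4.93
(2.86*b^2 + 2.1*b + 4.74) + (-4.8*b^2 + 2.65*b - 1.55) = -1.94*b^2 + 4.75*b + 3.19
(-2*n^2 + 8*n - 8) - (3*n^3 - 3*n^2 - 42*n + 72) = -3*n^3 + n^2 + 50*n - 80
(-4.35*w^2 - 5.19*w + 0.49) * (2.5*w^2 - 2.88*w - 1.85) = -10.875*w^4 - 0.447000000000003*w^3 + 24.2197*w^2 + 8.1903*w - 0.9065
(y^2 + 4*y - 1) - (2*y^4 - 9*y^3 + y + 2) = -2*y^4 + 9*y^3 + y^2 + 3*y - 3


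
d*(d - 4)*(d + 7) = d^3 + 3*d^2 - 28*d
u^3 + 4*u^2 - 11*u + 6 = (u - 1)^2*(u + 6)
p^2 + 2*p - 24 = (p - 4)*(p + 6)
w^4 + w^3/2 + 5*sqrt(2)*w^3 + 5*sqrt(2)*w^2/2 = w^2*(w + 1/2)*(w + 5*sqrt(2))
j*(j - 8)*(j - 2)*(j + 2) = j^4 - 8*j^3 - 4*j^2 + 32*j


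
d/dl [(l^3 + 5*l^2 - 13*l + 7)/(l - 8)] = (2*l^3 - 19*l^2 - 80*l + 97)/(l^2 - 16*l + 64)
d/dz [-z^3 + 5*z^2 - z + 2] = -3*z^2 + 10*z - 1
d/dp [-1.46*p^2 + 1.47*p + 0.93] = 1.47 - 2.92*p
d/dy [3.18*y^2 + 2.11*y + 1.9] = 6.36*y + 2.11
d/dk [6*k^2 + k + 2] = 12*k + 1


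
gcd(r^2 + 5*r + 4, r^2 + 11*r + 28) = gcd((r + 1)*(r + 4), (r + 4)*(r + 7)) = r + 4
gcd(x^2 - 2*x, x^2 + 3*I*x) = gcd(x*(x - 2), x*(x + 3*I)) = x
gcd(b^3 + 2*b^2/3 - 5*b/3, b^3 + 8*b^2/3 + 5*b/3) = b^2 + 5*b/3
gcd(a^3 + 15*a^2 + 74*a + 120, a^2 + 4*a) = a + 4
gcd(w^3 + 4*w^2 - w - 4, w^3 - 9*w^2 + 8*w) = w - 1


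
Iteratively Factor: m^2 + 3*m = (m)*(m + 3)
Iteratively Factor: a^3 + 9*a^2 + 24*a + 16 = (a + 4)*(a^2 + 5*a + 4) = (a + 1)*(a + 4)*(a + 4)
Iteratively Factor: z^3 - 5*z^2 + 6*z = (z - 3)*(z^2 - 2*z) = (z - 3)*(z - 2)*(z)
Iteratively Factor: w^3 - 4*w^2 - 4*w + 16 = (w + 2)*(w^2 - 6*w + 8) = (w - 4)*(w + 2)*(w - 2)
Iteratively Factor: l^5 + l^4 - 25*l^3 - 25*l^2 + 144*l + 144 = (l + 3)*(l^4 - 2*l^3 - 19*l^2 + 32*l + 48) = (l - 4)*(l + 3)*(l^3 + 2*l^2 - 11*l - 12) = (l - 4)*(l + 1)*(l + 3)*(l^2 + l - 12) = (l - 4)*(l + 1)*(l + 3)*(l + 4)*(l - 3)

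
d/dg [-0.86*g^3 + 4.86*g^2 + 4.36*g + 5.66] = -2.58*g^2 + 9.72*g + 4.36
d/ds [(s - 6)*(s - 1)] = 2*s - 7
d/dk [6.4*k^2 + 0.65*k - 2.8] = 12.8*k + 0.65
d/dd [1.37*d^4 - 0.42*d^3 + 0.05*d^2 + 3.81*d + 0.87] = 5.48*d^3 - 1.26*d^2 + 0.1*d + 3.81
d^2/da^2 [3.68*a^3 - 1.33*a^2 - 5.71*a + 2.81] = 22.08*a - 2.66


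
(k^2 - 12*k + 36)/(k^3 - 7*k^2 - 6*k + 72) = (k - 6)/(k^2 - k - 12)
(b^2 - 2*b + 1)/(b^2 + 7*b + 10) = (b^2 - 2*b + 1)/(b^2 + 7*b + 10)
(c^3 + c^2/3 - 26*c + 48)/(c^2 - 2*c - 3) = (c^2 + 10*c/3 - 16)/(c + 1)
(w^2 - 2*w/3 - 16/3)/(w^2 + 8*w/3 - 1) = (3*w^2 - 2*w - 16)/(3*w^2 + 8*w - 3)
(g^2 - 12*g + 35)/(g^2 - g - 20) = (g - 7)/(g + 4)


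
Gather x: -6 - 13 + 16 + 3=0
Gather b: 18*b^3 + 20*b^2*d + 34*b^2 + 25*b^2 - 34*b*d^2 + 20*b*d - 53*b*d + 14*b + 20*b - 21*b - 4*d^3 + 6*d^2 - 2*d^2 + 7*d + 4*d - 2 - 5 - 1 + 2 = 18*b^3 + b^2*(20*d + 59) + b*(-34*d^2 - 33*d + 13) - 4*d^3 + 4*d^2 + 11*d - 6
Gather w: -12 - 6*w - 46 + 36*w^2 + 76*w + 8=36*w^2 + 70*w - 50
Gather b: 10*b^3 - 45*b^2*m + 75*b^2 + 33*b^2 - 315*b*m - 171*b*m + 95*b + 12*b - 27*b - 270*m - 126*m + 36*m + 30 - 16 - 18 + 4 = 10*b^3 + b^2*(108 - 45*m) + b*(80 - 486*m) - 360*m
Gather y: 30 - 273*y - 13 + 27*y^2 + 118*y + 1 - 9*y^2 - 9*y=18*y^2 - 164*y + 18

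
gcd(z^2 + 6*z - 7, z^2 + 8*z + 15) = 1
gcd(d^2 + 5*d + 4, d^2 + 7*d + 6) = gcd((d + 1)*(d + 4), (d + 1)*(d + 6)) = d + 1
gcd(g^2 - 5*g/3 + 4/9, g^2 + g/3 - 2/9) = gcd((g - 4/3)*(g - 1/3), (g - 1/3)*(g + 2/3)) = g - 1/3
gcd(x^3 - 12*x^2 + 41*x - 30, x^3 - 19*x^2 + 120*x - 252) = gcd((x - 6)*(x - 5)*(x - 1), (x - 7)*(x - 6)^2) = x - 6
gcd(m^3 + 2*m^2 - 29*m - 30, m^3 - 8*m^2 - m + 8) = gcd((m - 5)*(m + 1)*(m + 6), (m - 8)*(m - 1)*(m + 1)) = m + 1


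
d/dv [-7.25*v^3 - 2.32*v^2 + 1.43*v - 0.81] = -21.75*v^2 - 4.64*v + 1.43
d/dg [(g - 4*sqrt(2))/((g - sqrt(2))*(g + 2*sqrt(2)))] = (-g^2 + 8*sqrt(2)*g + 4)/(g^4 + 2*sqrt(2)*g^3 - 6*g^2 - 8*sqrt(2)*g + 16)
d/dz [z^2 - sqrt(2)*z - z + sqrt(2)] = 2*z - sqrt(2) - 1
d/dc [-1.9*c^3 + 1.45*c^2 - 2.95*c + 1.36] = -5.7*c^2 + 2.9*c - 2.95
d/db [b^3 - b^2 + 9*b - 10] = 3*b^2 - 2*b + 9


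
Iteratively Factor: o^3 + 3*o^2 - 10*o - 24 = (o + 2)*(o^2 + o - 12) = (o + 2)*(o + 4)*(o - 3)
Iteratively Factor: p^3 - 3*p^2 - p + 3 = (p + 1)*(p^2 - 4*p + 3) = (p - 3)*(p + 1)*(p - 1)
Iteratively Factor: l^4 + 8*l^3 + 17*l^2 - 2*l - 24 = (l - 1)*(l^3 + 9*l^2 + 26*l + 24) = (l - 1)*(l + 2)*(l^2 + 7*l + 12) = (l - 1)*(l + 2)*(l + 3)*(l + 4)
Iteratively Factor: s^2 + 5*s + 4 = (s + 1)*(s + 4)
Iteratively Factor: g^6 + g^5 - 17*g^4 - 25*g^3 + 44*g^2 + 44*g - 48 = (g + 2)*(g^5 - g^4 - 15*g^3 + 5*g^2 + 34*g - 24) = (g - 1)*(g + 2)*(g^4 - 15*g^2 - 10*g + 24) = (g - 1)*(g + 2)^2*(g^3 - 2*g^2 - 11*g + 12) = (g - 4)*(g - 1)*(g + 2)^2*(g^2 + 2*g - 3) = (g - 4)*(g - 1)^2*(g + 2)^2*(g + 3)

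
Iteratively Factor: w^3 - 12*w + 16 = (w + 4)*(w^2 - 4*w + 4) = (w - 2)*(w + 4)*(w - 2)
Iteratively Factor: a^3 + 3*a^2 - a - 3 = (a - 1)*(a^2 + 4*a + 3) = (a - 1)*(a + 3)*(a + 1)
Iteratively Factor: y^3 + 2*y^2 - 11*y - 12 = (y + 1)*(y^2 + y - 12) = (y + 1)*(y + 4)*(y - 3)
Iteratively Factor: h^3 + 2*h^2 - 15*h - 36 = (h + 3)*(h^2 - h - 12) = (h - 4)*(h + 3)*(h + 3)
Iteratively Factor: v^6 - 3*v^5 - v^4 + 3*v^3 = (v + 1)*(v^5 - 4*v^4 + 3*v^3) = v*(v + 1)*(v^4 - 4*v^3 + 3*v^2) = v*(v - 3)*(v + 1)*(v^3 - v^2) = v^2*(v - 3)*(v + 1)*(v^2 - v) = v^3*(v - 3)*(v + 1)*(v - 1)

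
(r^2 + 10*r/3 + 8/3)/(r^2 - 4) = (r + 4/3)/(r - 2)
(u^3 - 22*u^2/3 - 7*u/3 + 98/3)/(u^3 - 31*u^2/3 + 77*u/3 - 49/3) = (u + 2)/(u - 1)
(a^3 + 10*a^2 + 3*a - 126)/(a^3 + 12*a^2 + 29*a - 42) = (a - 3)/(a - 1)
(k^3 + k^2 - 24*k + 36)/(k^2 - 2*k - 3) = (k^2 + 4*k - 12)/(k + 1)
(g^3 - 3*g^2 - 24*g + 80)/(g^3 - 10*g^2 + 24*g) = (g^2 + g - 20)/(g*(g - 6))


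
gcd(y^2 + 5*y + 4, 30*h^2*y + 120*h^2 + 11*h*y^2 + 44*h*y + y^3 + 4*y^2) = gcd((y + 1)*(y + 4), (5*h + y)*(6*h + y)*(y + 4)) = y + 4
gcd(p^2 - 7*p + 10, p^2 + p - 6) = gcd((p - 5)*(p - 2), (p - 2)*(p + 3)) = p - 2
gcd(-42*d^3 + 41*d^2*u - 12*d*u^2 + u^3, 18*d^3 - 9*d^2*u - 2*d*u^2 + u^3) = 6*d^2 - 5*d*u + u^2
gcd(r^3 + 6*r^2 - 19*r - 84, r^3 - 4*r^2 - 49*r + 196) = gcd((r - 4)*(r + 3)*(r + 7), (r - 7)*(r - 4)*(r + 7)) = r^2 + 3*r - 28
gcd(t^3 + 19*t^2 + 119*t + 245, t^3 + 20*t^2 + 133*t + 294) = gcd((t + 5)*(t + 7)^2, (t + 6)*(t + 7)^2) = t^2 + 14*t + 49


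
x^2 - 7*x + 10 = (x - 5)*(x - 2)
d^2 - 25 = (d - 5)*(d + 5)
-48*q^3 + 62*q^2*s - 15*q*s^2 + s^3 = (-8*q + s)*(-6*q + s)*(-q + s)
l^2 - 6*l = l*(l - 6)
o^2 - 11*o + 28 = (o - 7)*(o - 4)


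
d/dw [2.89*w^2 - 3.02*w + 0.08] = 5.78*w - 3.02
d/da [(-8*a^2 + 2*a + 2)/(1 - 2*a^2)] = 2*(2*a^2 - 4*a + 1)/(4*a^4 - 4*a^2 + 1)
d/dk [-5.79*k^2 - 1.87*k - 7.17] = -11.58*k - 1.87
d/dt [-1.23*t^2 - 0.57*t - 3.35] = -2.46*t - 0.57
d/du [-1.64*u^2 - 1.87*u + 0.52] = -3.28*u - 1.87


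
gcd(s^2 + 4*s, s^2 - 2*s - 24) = s + 4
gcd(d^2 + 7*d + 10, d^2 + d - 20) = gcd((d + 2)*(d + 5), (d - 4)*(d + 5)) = d + 5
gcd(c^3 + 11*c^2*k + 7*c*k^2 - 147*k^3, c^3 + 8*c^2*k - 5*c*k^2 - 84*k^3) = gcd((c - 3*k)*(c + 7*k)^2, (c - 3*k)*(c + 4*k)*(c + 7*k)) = c^2 + 4*c*k - 21*k^2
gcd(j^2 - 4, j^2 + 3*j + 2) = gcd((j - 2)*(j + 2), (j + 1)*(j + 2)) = j + 2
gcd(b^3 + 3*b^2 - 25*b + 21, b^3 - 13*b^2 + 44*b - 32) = b - 1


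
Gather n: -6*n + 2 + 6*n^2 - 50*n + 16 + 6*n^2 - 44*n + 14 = 12*n^2 - 100*n + 32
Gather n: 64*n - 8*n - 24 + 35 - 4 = 56*n + 7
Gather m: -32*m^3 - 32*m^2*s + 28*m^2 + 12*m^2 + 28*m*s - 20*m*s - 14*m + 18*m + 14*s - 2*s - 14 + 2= -32*m^3 + m^2*(40 - 32*s) + m*(8*s + 4) + 12*s - 12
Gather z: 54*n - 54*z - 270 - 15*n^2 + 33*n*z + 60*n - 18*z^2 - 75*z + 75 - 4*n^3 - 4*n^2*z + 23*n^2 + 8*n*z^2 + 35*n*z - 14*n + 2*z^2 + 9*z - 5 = -4*n^3 + 8*n^2 + 100*n + z^2*(8*n - 16) + z*(-4*n^2 + 68*n - 120) - 200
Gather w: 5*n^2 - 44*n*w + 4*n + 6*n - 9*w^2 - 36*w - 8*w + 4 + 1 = 5*n^2 + 10*n - 9*w^2 + w*(-44*n - 44) + 5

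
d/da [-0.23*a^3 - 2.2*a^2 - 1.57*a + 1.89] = -0.69*a^2 - 4.4*a - 1.57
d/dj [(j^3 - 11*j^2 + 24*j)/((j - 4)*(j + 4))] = (j^4 - 72*j^2 + 352*j - 384)/(j^4 - 32*j^2 + 256)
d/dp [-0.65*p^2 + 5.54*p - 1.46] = 5.54 - 1.3*p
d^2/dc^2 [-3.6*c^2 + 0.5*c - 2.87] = -7.20000000000000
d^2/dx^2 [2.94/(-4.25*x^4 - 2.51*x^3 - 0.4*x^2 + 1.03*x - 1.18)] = ((149.94*x^2 + 44.2764*x + 2.352)*(4.25*x^4 + 2.51*x^3 + 0.4*x^2 - 1.03*x + 1.18) - 2.94*(17.0*x^3 + 7.53*x^2 + 0.8*x - 1.03)*(34.0*x^3 + 15.06*x^2 + 1.6*x - 2.06))/(4.25*x^4 + 2.51*x^3 + 0.4*x^2 - 1.03*x + 1.18)^3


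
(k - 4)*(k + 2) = k^2 - 2*k - 8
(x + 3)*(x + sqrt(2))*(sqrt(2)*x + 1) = sqrt(2)*x^3 + 3*x^2 + 3*sqrt(2)*x^2 + sqrt(2)*x + 9*x + 3*sqrt(2)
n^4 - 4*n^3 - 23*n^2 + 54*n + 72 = (n - 6)*(n - 3)*(n + 1)*(n + 4)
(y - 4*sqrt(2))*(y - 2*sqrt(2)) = y^2 - 6*sqrt(2)*y + 16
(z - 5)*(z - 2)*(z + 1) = z^3 - 6*z^2 + 3*z + 10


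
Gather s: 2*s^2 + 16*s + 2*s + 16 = 2*s^2 + 18*s + 16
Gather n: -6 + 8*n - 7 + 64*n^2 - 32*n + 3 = 64*n^2 - 24*n - 10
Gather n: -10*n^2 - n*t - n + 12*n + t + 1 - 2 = -10*n^2 + n*(11 - t) + t - 1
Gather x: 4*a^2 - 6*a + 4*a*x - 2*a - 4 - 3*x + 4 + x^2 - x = 4*a^2 - 8*a + x^2 + x*(4*a - 4)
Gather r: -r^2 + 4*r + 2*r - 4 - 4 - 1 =-r^2 + 6*r - 9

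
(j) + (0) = j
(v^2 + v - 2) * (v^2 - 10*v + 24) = v^4 - 9*v^3 + 12*v^2 + 44*v - 48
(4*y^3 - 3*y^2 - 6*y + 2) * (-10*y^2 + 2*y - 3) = -40*y^5 + 38*y^4 + 42*y^3 - 23*y^2 + 22*y - 6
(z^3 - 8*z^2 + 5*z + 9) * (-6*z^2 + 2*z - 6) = -6*z^5 + 50*z^4 - 52*z^3 + 4*z^2 - 12*z - 54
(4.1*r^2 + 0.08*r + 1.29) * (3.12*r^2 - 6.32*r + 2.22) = 12.792*r^4 - 25.6624*r^3 + 12.6212*r^2 - 7.9752*r + 2.8638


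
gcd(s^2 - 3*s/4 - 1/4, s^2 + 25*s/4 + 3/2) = s + 1/4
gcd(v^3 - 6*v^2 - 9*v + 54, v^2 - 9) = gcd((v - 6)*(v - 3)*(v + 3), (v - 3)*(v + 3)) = v^2 - 9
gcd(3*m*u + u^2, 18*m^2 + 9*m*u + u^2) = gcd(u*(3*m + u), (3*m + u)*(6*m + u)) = 3*m + u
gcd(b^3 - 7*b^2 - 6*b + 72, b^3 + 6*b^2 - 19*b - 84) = b^2 - b - 12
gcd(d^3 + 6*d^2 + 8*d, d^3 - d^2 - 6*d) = d^2 + 2*d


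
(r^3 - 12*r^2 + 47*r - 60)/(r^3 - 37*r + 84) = (r - 5)/(r + 7)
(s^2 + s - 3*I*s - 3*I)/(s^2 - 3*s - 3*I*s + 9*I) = (s + 1)/(s - 3)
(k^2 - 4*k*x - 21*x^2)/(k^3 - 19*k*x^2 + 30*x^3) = (k^2 - 4*k*x - 21*x^2)/(k^3 - 19*k*x^2 + 30*x^3)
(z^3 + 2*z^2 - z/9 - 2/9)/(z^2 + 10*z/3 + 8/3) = (9*z^2 - 1)/(3*(3*z + 4))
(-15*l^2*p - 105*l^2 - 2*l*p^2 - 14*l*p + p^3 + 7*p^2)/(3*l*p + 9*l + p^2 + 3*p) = (-5*l*p - 35*l + p^2 + 7*p)/(p + 3)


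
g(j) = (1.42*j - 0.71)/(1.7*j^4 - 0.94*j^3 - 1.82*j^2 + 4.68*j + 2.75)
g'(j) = (1.42*j - 0.71)*(-6.8*j^3 + 2.82*j^2 + 3.64*j - 4.68)/(1.7*j^4 - 0.94*j^3 - 1.82*j^2 + 4.68*j + 2.75)^2 + 1.42/(1.7*j^4 - 0.94*j^3 - 1.82*j^2 + 4.68*j + 2.75) = (-7.242*j^4 + 7.4976*j^3 + 0.5822*j^2 - 2.5844*j + 7.2278)/(2.89*j^8 - 3.196*j^7 - 5.3044*j^6 + 19.3336*j^5 + 3.864*j^4 - 22.2052*j^3 + 11.8924*j^2 + 25.74*j + 7.5625)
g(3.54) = 0.02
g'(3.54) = -0.02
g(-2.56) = -0.06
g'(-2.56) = -0.09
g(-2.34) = -0.09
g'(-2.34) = -0.15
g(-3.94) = -0.01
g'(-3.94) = -0.01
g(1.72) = 0.11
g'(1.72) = -0.09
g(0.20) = -0.12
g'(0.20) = 0.52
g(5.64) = 0.00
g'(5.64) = -0.00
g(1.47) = 0.13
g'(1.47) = -0.05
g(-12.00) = -0.00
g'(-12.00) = -0.00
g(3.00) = 0.03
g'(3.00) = -0.03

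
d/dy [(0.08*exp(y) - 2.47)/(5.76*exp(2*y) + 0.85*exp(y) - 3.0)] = (-0.4608*exp(2*y) + 28.4544*exp(y) + 1.8595)*exp(y)/(33.1776*exp(4*y) + 9.792*exp(3*y) - 33.8375*exp(2*y) - 5.1*exp(y) + 9.0)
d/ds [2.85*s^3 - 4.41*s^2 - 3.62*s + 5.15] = 8.55*s^2 - 8.82*s - 3.62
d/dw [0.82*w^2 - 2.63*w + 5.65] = 1.64*w - 2.63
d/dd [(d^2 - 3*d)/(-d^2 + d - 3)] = (-2*d^2 - 6*d + 9)/(d^4 - 2*d^3 + 7*d^2 - 6*d + 9)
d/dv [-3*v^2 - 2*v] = -6*v - 2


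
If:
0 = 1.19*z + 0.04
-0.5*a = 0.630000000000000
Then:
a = -1.26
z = -0.03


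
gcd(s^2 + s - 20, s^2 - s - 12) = s - 4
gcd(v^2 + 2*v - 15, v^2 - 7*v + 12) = v - 3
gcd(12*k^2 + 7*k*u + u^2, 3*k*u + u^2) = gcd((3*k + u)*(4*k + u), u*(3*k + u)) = 3*k + u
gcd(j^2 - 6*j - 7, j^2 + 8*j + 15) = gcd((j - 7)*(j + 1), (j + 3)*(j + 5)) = 1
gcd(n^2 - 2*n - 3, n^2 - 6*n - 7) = n + 1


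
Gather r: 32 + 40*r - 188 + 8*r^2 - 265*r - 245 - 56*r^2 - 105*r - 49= -48*r^2 - 330*r - 450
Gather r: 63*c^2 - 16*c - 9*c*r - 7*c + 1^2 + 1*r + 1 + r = 63*c^2 - 23*c + r*(2 - 9*c) + 2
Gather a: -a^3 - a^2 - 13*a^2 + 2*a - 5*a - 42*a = -a^3 - 14*a^2 - 45*a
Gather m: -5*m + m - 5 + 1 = -4*m - 4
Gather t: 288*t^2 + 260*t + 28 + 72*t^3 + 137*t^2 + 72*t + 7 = 72*t^3 + 425*t^2 + 332*t + 35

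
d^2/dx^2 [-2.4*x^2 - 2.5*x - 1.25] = -4.80000000000000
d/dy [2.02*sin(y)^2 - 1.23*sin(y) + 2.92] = (4.04*sin(y) - 1.23)*cos(y)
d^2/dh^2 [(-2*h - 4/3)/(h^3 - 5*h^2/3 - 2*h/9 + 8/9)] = 12*(-27*h^2 + 63*h - 37)/(27*h^6 - 189*h^5 + 549*h^4 - 847*h^3 + 732*h^2 - 336*h + 64)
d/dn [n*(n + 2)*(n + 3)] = 3*n^2 + 10*n + 6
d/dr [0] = 0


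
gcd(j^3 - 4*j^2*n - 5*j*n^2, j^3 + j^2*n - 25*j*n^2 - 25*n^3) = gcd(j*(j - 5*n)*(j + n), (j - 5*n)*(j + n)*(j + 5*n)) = j^2 - 4*j*n - 5*n^2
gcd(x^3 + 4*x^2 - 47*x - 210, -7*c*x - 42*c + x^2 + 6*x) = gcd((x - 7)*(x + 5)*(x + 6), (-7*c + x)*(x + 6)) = x + 6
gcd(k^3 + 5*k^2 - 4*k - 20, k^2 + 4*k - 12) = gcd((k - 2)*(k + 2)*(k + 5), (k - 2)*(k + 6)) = k - 2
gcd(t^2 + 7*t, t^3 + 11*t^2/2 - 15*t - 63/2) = t + 7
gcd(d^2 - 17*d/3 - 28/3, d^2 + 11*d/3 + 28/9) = d + 4/3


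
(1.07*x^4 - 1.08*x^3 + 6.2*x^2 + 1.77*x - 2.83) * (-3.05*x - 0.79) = -3.2635*x^5 + 2.4487*x^4 - 18.0568*x^3 - 10.2965*x^2 + 7.2332*x + 2.2357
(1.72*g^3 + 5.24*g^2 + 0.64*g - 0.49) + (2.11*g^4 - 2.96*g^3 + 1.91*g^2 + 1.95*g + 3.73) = 2.11*g^4 - 1.24*g^3 + 7.15*g^2 + 2.59*g + 3.24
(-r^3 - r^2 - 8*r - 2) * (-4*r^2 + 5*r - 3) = 4*r^5 - r^4 + 30*r^3 - 29*r^2 + 14*r + 6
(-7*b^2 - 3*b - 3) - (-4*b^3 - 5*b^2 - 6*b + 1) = 4*b^3 - 2*b^2 + 3*b - 4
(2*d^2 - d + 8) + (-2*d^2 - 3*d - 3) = 5 - 4*d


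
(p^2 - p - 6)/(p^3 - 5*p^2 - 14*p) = (p - 3)/(p*(p - 7))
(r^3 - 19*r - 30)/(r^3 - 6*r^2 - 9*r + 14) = (r^2 - 2*r - 15)/(r^2 - 8*r + 7)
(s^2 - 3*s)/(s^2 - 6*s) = (s - 3)/(s - 6)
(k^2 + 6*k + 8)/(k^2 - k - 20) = (k + 2)/(k - 5)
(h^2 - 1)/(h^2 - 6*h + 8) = (h^2 - 1)/(h^2 - 6*h + 8)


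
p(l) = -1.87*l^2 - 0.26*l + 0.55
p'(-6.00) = 22.18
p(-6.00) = -65.21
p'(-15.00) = 55.84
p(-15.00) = -416.30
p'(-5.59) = 20.65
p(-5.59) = -56.43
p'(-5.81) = 21.47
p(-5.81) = -61.06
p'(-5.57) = 20.57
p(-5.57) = -56.02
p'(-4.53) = 16.68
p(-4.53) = -36.65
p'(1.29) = -5.08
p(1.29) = -2.90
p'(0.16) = -0.86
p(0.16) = 0.46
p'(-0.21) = 0.53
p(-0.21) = 0.52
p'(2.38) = -9.16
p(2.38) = -10.66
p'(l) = -3.74*l - 0.26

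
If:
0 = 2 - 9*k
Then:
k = 2/9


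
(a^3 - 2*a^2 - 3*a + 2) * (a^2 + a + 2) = a^5 - a^4 - 3*a^3 - 5*a^2 - 4*a + 4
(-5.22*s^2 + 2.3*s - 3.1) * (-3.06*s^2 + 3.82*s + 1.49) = 15.9732*s^4 - 26.9784*s^3 + 10.4942*s^2 - 8.415*s - 4.619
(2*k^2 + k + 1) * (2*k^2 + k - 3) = 4*k^4 + 4*k^3 - 3*k^2 - 2*k - 3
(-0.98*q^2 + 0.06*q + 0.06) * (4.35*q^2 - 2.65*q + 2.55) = -4.263*q^4 + 2.858*q^3 - 2.397*q^2 - 0.00600000000000001*q + 0.153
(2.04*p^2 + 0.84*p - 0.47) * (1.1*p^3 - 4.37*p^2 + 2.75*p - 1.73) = 2.244*p^5 - 7.9908*p^4 + 1.4222*p^3 + 0.8347*p^2 - 2.7457*p + 0.8131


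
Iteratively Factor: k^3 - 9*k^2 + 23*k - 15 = (k - 1)*(k^2 - 8*k + 15) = (k - 3)*(k - 1)*(k - 5)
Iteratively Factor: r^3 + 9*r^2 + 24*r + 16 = (r + 1)*(r^2 + 8*r + 16) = (r + 1)*(r + 4)*(r + 4)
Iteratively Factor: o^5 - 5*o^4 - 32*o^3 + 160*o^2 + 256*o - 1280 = (o - 4)*(o^4 - o^3 - 36*o^2 + 16*o + 320) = (o - 5)*(o - 4)*(o^3 + 4*o^2 - 16*o - 64) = (o - 5)*(o - 4)*(o + 4)*(o^2 - 16) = (o - 5)*(o - 4)^2*(o + 4)*(o + 4)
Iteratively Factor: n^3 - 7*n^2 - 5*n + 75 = (n - 5)*(n^2 - 2*n - 15) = (n - 5)^2*(n + 3)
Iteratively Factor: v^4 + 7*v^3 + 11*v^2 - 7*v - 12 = (v + 3)*(v^3 + 4*v^2 - v - 4) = (v + 3)*(v + 4)*(v^2 - 1) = (v - 1)*(v + 3)*(v + 4)*(v + 1)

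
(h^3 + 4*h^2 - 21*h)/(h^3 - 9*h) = (h + 7)/(h + 3)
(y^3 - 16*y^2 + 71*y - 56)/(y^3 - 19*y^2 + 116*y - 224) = (y - 1)/(y - 4)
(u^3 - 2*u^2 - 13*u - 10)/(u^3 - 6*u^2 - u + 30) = (u + 1)/(u - 3)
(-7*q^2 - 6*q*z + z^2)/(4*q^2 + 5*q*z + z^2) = (-7*q + z)/(4*q + z)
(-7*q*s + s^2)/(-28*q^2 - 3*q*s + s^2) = s/(4*q + s)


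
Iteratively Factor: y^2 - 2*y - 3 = (y - 3)*(y + 1)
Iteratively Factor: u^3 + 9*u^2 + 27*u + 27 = (u + 3)*(u^2 + 6*u + 9) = (u + 3)^2*(u + 3)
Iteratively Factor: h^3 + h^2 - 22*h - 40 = (h - 5)*(h^2 + 6*h + 8) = (h - 5)*(h + 4)*(h + 2)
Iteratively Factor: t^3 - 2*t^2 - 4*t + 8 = (t + 2)*(t^2 - 4*t + 4) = (t - 2)*(t + 2)*(t - 2)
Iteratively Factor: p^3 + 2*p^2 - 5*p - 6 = (p + 1)*(p^2 + p - 6) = (p + 1)*(p + 3)*(p - 2)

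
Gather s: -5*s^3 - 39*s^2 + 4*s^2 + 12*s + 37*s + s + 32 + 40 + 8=-5*s^3 - 35*s^2 + 50*s + 80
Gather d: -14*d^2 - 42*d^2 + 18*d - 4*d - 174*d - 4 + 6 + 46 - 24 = -56*d^2 - 160*d + 24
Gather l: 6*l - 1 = 6*l - 1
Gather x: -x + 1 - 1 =-x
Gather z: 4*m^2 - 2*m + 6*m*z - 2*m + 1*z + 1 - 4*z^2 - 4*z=4*m^2 - 4*m - 4*z^2 + z*(6*m - 3) + 1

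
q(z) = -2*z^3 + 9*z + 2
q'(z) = 9 - 6*z^2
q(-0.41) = -1.55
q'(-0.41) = 7.99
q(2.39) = -3.79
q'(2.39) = -25.27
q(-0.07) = 1.37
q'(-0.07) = 8.97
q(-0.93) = -4.76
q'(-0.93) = 3.81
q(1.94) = 4.86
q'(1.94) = -13.58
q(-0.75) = -3.91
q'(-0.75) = 5.62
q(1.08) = 9.20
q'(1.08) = 2.00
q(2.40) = -4.05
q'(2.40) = -25.56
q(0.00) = 2.00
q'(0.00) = 9.00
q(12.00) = -3346.00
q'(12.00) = -855.00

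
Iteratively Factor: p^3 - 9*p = (p)*(p^2 - 9) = p*(p - 3)*(p + 3)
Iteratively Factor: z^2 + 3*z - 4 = (z - 1)*(z + 4)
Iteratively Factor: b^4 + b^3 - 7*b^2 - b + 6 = (b + 1)*(b^3 - 7*b + 6) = (b + 1)*(b + 3)*(b^2 - 3*b + 2) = (b - 2)*(b + 1)*(b + 3)*(b - 1)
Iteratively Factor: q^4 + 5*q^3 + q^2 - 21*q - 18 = (q + 1)*(q^3 + 4*q^2 - 3*q - 18) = (q + 1)*(q + 3)*(q^2 + q - 6) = (q + 1)*(q + 3)^2*(q - 2)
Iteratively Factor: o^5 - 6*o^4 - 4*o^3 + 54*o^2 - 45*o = (o + 3)*(o^4 - 9*o^3 + 23*o^2 - 15*o) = (o - 5)*(o + 3)*(o^3 - 4*o^2 + 3*o) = (o - 5)*(o - 3)*(o + 3)*(o^2 - o) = o*(o - 5)*(o - 3)*(o + 3)*(o - 1)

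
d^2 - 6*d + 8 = (d - 4)*(d - 2)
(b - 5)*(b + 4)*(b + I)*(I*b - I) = I*b^4 - b^3 - 2*I*b^3 + 2*b^2 - 19*I*b^2 + 19*b + 20*I*b - 20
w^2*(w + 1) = w^3 + w^2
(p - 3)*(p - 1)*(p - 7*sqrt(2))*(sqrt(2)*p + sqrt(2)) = sqrt(2)*p^4 - 14*p^3 - 3*sqrt(2)*p^3 - sqrt(2)*p^2 + 42*p^2 + 3*sqrt(2)*p + 14*p - 42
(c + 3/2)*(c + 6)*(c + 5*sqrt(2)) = c^3 + 5*sqrt(2)*c^2 + 15*c^2/2 + 9*c + 75*sqrt(2)*c/2 + 45*sqrt(2)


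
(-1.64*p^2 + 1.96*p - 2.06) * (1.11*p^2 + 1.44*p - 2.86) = -1.8204*p^4 - 0.185999999999999*p^3 + 5.2262*p^2 - 8.572*p + 5.8916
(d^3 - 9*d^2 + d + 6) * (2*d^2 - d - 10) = 2*d^5 - 19*d^4 + d^3 + 101*d^2 - 16*d - 60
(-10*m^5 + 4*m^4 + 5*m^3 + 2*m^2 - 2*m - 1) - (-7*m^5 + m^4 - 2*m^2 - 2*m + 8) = -3*m^5 + 3*m^4 + 5*m^3 + 4*m^2 - 9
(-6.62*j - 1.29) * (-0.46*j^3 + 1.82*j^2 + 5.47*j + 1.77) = 3.0452*j^4 - 11.455*j^3 - 38.5592*j^2 - 18.7737*j - 2.2833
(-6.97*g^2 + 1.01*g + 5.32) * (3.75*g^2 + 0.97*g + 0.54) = -26.1375*g^4 - 2.9734*g^3 + 17.1659*g^2 + 5.7058*g + 2.8728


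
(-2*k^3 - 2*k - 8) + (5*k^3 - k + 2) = 3*k^3 - 3*k - 6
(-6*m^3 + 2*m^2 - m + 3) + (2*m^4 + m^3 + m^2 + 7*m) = 2*m^4 - 5*m^3 + 3*m^2 + 6*m + 3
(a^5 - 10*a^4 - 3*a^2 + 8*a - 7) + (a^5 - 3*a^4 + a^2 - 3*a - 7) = 2*a^5 - 13*a^4 - 2*a^2 + 5*a - 14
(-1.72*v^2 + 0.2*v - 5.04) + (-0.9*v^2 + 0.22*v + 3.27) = -2.62*v^2 + 0.42*v - 1.77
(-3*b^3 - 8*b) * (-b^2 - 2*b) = 3*b^5 + 6*b^4 + 8*b^3 + 16*b^2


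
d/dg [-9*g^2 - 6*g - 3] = -18*g - 6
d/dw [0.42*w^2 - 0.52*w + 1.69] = 0.84*w - 0.52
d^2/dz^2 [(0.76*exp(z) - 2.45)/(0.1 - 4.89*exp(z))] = (58.213005*exp(z) + 1.19045)*exp(z)/(116.930169*exp(3*z) - 7.17363*exp(2*z) + 0.1467*exp(z) - 0.001)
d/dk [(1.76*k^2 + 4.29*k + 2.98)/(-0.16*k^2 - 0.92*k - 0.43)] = (-0.9328*k^2 - 0.56*k + 0.8969)/(0.0256*k^4 + 0.2944*k^3 + 0.984*k^2 + 0.7912*k + 0.1849)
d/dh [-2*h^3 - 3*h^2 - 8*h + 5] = -6*h^2 - 6*h - 8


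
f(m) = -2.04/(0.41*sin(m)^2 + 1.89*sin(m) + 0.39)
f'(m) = -2.04*(-0.82*sin(m)*cos(m) - 1.89*cos(m))/(0.41*sin(m)^2 + 1.89*sin(m) + 0.39)^2 = (1.6728*sin(m) + 3.8556)*cos(m)/(0.41*sin(m)^2 + 1.89*sin(m) + 0.39)^2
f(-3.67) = -1.41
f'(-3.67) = -1.94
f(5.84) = 5.91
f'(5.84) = 23.81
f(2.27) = -0.98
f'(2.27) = -0.77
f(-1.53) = 1.87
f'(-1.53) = 0.08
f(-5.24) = -0.88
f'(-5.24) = 0.49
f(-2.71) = 6.20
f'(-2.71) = -26.50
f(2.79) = -1.87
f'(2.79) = -3.50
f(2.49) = -1.21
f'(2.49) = -1.36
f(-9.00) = 6.39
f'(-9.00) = -28.30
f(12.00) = 4.03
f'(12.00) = 9.75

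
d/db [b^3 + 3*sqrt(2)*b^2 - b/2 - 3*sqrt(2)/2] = 3*b^2 + 6*sqrt(2)*b - 1/2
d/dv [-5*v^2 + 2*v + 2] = 2 - 10*v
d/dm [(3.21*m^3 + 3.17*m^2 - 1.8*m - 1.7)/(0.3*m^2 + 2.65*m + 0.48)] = (0.963*m^4 + 17.013*m^3 + 13.5629*m^2 + 4.0632*m + 3.641)/(0.09*m^4 + 1.59*m^3 + 7.3105*m^2 + 2.544*m + 0.2304)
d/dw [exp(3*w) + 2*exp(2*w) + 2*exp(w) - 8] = (3*exp(2*w) + 4*exp(w) + 2)*exp(w)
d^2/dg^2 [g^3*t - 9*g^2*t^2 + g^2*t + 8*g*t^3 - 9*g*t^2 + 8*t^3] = 2*t*(3*g - 9*t + 1)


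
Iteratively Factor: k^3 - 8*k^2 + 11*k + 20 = (k - 4)*(k^2 - 4*k - 5) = (k - 5)*(k - 4)*(k + 1)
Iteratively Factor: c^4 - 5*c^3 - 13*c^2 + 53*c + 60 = (c + 3)*(c^3 - 8*c^2 + 11*c + 20) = (c + 1)*(c + 3)*(c^2 - 9*c + 20) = (c - 5)*(c + 1)*(c + 3)*(c - 4)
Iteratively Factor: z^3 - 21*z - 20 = (z + 4)*(z^2 - 4*z - 5) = (z + 1)*(z + 4)*(z - 5)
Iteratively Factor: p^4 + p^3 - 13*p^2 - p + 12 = (p + 4)*(p^3 - 3*p^2 - p + 3) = (p - 1)*(p + 4)*(p^2 - 2*p - 3) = (p - 1)*(p + 1)*(p + 4)*(p - 3)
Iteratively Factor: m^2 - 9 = (m - 3)*(m + 3)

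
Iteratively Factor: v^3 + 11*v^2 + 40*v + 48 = (v + 4)*(v^2 + 7*v + 12) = (v + 3)*(v + 4)*(v + 4)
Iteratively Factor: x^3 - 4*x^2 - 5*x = (x + 1)*(x^2 - 5*x) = x*(x + 1)*(x - 5)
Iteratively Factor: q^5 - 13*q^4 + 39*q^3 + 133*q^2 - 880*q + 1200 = (q - 3)*(q^4 - 10*q^3 + 9*q^2 + 160*q - 400) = (q - 5)*(q - 3)*(q^3 - 5*q^2 - 16*q + 80) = (q - 5)*(q - 4)*(q - 3)*(q^2 - q - 20) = (q - 5)^2*(q - 4)*(q - 3)*(q + 4)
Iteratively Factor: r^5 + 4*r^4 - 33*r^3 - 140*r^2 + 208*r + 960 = (r - 5)*(r^4 + 9*r^3 + 12*r^2 - 80*r - 192) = (r - 5)*(r + 4)*(r^3 + 5*r^2 - 8*r - 48) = (r - 5)*(r + 4)^2*(r^2 + r - 12) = (r - 5)*(r - 3)*(r + 4)^2*(r + 4)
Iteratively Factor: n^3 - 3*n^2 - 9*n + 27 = (n - 3)*(n^2 - 9) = (n - 3)*(n + 3)*(n - 3)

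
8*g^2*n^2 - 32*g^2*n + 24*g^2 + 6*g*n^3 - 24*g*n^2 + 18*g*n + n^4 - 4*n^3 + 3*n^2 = (2*g + n)*(4*g + n)*(n - 3)*(n - 1)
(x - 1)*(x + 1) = x^2 - 1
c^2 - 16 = (c - 4)*(c + 4)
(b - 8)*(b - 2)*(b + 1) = b^3 - 9*b^2 + 6*b + 16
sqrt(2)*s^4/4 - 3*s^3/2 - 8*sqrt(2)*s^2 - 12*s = s*(s/2 + sqrt(2))*(s - 6*sqrt(2))*(sqrt(2)*s/2 + 1)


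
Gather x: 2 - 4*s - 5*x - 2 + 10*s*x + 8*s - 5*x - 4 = 4*s + x*(10*s - 10) - 4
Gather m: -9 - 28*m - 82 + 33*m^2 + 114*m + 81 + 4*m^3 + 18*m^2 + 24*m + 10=4*m^3 + 51*m^2 + 110*m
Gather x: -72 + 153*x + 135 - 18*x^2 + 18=-18*x^2 + 153*x + 81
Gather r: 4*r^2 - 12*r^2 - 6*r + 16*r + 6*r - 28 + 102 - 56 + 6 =-8*r^2 + 16*r + 24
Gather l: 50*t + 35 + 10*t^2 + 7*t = 10*t^2 + 57*t + 35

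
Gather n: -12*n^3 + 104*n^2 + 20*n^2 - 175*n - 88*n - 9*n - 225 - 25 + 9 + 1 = -12*n^3 + 124*n^2 - 272*n - 240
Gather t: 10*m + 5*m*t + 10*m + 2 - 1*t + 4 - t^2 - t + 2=20*m - t^2 + t*(5*m - 2) + 8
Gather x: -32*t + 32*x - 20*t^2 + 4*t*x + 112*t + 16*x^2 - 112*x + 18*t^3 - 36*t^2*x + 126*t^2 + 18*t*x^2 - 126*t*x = 18*t^3 + 106*t^2 + 80*t + x^2*(18*t + 16) + x*(-36*t^2 - 122*t - 80)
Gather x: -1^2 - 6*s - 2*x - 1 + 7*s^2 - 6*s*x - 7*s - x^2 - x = 7*s^2 - 13*s - x^2 + x*(-6*s - 3) - 2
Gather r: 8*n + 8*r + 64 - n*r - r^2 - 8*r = -n*r + 8*n - r^2 + 64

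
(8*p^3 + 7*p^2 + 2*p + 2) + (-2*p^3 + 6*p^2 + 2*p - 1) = 6*p^3 + 13*p^2 + 4*p + 1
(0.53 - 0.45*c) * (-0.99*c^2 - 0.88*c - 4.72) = 0.4455*c^3 - 0.1287*c^2 + 1.6576*c - 2.5016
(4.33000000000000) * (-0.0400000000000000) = -0.173200000000000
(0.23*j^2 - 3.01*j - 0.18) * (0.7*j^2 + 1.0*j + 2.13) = 0.161*j^4 - 1.877*j^3 - 2.6461*j^2 - 6.5913*j - 0.3834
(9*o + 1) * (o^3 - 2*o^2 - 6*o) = 9*o^4 - 17*o^3 - 56*o^2 - 6*o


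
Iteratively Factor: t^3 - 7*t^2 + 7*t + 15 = (t + 1)*(t^2 - 8*t + 15) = (t - 5)*(t + 1)*(t - 3)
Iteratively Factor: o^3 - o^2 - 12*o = (o - 4)*(o^2 + 3*o) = o*(o - 4)*(o + 3)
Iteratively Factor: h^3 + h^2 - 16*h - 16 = (h + 4)*(h^2 - 3*h - 4) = (h - 4)*(h + 4)*(h + 1)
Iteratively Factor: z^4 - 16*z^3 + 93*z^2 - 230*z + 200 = (z - 5)*(z^3 - 11*z^2 + 38*z - 40) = (z - 5)*(z - 4)*(z^2 - 7*z + 10) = (z - 5)*(z - 4)*(z - 2)*(z - 5)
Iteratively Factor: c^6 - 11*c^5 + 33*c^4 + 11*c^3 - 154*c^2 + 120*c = (c + 2)*(c^5 - 13*c^4 + 59*c^3 - 107*c^2 + 60*c) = (c - 1)*(c + 2)*(c^4 - 12*c^3 + 47*c^2 - 60*c) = (c - 5)*(c - 1)*(c + 2)*(c^3 - 7*c^2 + 12*c) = (c - 5)*(c - 3)*(c - 1)*(c + 2)*(c^2 - 4*c) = (c - 5)*(c - 4)*(c - 3)*(c - 1)*(c + 2)*(c)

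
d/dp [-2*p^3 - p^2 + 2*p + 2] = -6*p^2 - 2*p + 2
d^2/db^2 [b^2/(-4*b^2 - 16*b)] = 2/(b^3 + 12*b^2 + 48*b + 64)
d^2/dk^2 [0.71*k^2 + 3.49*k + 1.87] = 1.42000000000000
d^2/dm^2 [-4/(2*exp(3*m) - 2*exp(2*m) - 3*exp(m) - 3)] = 4*(2*(-6*exp(2*m) + 4*exp(m) + 3)^2*exp(m) + (18*exp(2*m) - 8*exp(m) - 3)*(-2*exp(3*m) + 2*exp(2*m) + 3*exp(m) + 3))*exp(m)/(-2*exp(3*m) + 2*exp(2*m) + 3*exp(m) + 3)^3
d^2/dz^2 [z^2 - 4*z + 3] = 2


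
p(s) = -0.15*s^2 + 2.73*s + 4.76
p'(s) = 2.73 - 0.3*s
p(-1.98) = -1.23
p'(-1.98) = 3.32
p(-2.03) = -1.40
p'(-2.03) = 3.34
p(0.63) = 6.42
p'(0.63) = 2.54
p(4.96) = 14.61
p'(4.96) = 1.24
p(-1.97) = -1.20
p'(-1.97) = 3.32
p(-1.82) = -0.71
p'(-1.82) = 3.28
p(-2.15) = -1.80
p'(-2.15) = 3.38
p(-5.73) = -15.81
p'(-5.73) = 4.45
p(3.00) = 11.60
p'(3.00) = 1.83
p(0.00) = 4.76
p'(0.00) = 2.73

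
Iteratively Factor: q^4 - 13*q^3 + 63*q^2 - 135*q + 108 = (q - 3)*(q^3 - 10*q^2 + 33*q - 36) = (q - 3)^2*(q^2 - 7*q + 12) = (q - 3)^3*(q - 4)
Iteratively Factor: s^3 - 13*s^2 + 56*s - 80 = (s - 4)*(s^2 - 9*s + 20) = (s - 5)*(s - 4)*(s - 4)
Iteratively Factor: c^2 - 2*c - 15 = (c - 5)*(c + 3)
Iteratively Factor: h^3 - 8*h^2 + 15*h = (h - 5)*(h^2 - 3*h) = h*(h - 5)*(h - 3)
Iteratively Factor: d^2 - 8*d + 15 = (d - 5)*(d - 3)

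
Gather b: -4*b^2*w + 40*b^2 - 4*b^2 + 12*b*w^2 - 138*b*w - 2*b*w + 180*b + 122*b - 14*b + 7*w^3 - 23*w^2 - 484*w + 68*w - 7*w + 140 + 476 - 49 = b^2*(36 - 4*w) + b*(12*w^2 - 140*w + 288) + 7*w^3 - 23*w^2 - 423*w + 567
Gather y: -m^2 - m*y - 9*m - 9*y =-m^2 - 9*m + y*(-m - 9)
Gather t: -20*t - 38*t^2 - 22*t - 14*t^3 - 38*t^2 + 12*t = -14*t^3 - 76*t^2 - 30*t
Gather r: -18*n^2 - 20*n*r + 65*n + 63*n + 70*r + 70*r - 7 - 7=-18*n^2 + 128*n + r*(140 - 20*n) - 14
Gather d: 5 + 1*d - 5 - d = 0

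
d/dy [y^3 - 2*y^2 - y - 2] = 3*y^2 - 4*y - 1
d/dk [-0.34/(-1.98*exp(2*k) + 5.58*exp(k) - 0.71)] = (1.8972 - 1.3464*exp(k))*exp(k)/(1.98*exp(2*k) - 5.58*exp(k) + 0.71)^2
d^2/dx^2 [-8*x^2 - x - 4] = -16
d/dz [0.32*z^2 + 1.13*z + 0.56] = 0.64*z + 1.13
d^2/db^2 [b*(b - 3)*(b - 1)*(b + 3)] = 12*b^2 - 6*b - 18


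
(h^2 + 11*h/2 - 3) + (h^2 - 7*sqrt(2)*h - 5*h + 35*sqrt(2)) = 2*h^2 - 7*sqrt(2)*h + h/2 - 3 + 35*sqrt(2)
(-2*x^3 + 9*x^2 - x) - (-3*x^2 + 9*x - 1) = -2*x^3 + 12*x^2 - 10*x + 1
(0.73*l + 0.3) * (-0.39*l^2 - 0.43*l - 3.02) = -0.2847*l^3 - 0.4309*l^2 - 2.3336*l - 0.906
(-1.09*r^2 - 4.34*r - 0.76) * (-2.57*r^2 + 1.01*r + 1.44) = 2.8013*r^4 + 10.0529*r^3 - 3.9998*r^2 - 7.0172*r - 1.0944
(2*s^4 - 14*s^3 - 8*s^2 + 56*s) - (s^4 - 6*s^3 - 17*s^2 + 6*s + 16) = s^4 - 8*s^3 + 9*s^2 + 50*s - 16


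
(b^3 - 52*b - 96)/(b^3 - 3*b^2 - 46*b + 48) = (b + 2)/(b - 1)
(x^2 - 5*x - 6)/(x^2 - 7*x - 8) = (x - 6)/(x - 8)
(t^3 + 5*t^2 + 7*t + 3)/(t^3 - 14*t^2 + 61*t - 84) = (t^3 + 5*t^2 + 7*t + 3)/(t^3 - 14*t^2 + 61*t - 84)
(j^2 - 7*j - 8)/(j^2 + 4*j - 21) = (j^2 - 7*j - 8)/(j^2 + 4*j - 21)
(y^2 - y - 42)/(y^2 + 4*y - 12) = (y - 7)/(y - 2)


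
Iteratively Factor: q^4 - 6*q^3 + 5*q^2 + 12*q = (q - 4)*(q^3 - 2*q^2 - 3*q) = (q - 4)*(q + 1)*(q^2 - 3*q) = q*(q - 4)*(q + 1)*(q - 3)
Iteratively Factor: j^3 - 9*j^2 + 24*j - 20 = (j - 2)*(j^2 - 7*j + 10) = (j - 2)^2*(j - 5)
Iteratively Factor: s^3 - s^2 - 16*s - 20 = (s + 2)*(s^2 - 3*s - 10) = (s + 2)^2*(s - 5)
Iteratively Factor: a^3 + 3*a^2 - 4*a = (a + 4)*(a^2 - a) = (a - 1)*(a + 4)*(a)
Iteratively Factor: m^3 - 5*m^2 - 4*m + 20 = (m - 2)*(m^2 - 3*m - 10) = (m - 2)*(m + 2)*(m - 5)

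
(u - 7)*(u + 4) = u^2 - 3*u - 28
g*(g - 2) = g^2 - 2*g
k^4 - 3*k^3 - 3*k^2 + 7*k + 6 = (k - 3)*(k - 2)*(k + 1)^2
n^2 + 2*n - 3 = (n - 1)*(n + 3)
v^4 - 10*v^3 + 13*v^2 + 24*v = v*(v - 8)*(v - 3)*(v + 1)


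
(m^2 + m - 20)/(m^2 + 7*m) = (m^2 + m - 20)/(m*(m + 7))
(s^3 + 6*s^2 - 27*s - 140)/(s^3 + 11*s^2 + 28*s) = (s - 5)/s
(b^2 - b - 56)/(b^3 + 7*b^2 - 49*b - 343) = (b - 8)/(b^2 - 49)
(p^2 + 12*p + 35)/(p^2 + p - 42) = (p + 5)/(p - 6)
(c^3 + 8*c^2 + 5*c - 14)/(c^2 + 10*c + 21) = (c^2 + c - 2)/(c + 3)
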